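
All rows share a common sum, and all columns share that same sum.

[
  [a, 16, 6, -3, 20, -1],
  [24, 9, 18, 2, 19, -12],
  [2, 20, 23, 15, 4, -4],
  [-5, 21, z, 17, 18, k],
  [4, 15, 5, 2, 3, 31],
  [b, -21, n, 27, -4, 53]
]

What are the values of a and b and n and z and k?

a = 22, b = 13, n = -8, z = 16, k = -7

Rows 2 and 3 both sum to 60, so that's the common total.
Row 1: 16 + 6 − 3 + 20 − 1 = 38, so its missing entry is 60 − 38 = 22.
Column 1: 22 + 24 + 2 − 5 + 4 = 47, so its missing entry is 60 − 47 = 13.
Column 6: -1 − 12 − 4 + 31 + 53 = 67, so its missing entry is 60 − 67 = -7.
Row 4: -5 + 21 + 17 + 18 − 7 = 44, so its missing entry is 60 − 44 = 16.
Row 6: 13 − 21 + 27 − 4 + 53 = 68, so its missing entry is 60 − 68 = -8.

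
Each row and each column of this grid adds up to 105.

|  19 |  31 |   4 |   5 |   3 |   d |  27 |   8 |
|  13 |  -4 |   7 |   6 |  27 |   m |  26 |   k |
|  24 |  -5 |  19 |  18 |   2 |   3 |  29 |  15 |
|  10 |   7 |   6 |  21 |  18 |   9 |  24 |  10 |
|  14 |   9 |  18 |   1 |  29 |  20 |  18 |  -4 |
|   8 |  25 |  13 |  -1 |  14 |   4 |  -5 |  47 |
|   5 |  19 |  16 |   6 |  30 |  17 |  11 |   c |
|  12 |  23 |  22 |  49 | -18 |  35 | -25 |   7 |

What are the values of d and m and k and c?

d = 8, m = 9, k = 21, c = 1

The known cells in row 7 total 104, leaving 105 − 104 = 1 for the blank.
The known cells in column 8 total 84, leaving 105 − 84 = 21 for the blank.
The known cells in row 1 total 97, leaving 105 − 97 = 8 for the blank.
The known cells in row 2 total 96, leaving 105 − 96 = 9 for the blank.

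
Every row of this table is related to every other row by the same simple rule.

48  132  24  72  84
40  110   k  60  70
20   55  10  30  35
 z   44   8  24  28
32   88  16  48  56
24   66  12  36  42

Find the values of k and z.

Each row is a constant multiple of every other row — this is a multiplication table with the headers hidden.
Row 2 is 70/84 = 5/6 times row 1, so its entry in column 3 is 24 × 5/6 = 20.
Row 4 is 28/84 = 1/3 times row 1, so its entry in column 1 is 48 × 1/3 = 16.

k = 20, z = 16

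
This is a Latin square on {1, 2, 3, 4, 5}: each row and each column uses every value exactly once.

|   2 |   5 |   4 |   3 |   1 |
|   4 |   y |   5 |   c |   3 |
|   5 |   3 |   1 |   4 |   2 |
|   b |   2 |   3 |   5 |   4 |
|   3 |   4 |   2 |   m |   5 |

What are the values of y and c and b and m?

y = 1, c = 2, b = 1, m = 1

Cell (2,2): column 2 already has {2, 3, 4, 5} → 1.
Cell (2,4): row 2 already has {1, 3, 4, 5} → 2.
For row 4, column 1: row 4 already has {2, 3, 4, 5}; that leaves 1.
At (row 5, col 4): row 5 already has {2, 3, 4, 5}, so the value is 1.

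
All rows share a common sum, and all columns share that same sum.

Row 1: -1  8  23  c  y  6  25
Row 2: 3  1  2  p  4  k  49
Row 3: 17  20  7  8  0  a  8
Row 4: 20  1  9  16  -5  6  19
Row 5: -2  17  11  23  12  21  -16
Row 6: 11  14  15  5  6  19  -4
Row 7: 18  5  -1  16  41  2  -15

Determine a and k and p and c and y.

Rows 4 and 5 both sum to 66, so that's the common total.
Column 5 has 4 + 0 − 5 + 12 + 6 + 41 = 58; the blank must be 66 − 58 = 8.
Row 1 has -1 + 8 + 23 + 8 + 6 + 25 = 69; the blank must be 66 − 69 = -3.
Row 3 has 17 + 20 + 7 + 8 + 0 + 8 = 60; the blank must be 66 − 60 = 6.
Column 6 has 6 + 6 + 6 + 21 + 19 + 2 = 60; the blank must be 66 − 60 = 6.
Row 2 has 3 + 1 + 2 + 4 + 6 + 49 = 65; the blank must be 66 − 65 = 1.

a = 6, k = 6, p = 1, c = -3, y = 8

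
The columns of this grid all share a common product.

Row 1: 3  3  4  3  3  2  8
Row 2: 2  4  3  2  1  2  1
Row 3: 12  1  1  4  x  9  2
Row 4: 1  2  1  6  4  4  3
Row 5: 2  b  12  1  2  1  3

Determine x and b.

x = 6, b = 6

Columns 1 and 4 each multiply to 144, so every column has product 144.
Column 5: 3×1×4×2 = 24, so the missing entry is 144 ÷ 24 = 6.
Column 2: 3×4×1×2 = 24, so the missing entry is 144 ÷ 24 = 6.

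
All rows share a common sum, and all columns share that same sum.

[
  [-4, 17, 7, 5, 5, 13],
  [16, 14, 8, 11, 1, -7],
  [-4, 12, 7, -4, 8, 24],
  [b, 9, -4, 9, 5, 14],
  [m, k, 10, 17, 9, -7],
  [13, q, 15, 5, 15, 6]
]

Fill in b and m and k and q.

b = 10, m = 12, k = 2, q = -11

Rows 1 and 2 both sum to 43, so that's the common total.
The known cells in row 6 total 54, leaving 43 − 54 = -11 for the blank.
The known cells in column 2 total 41, leaving 43 − 41 = 2 for the blank.
The known cells in row 5 total 31, leaving 43 − 31 = 12 for the blank.
The known cells in row 4 total 33, leaving 43 − 33 = 10 for the blank.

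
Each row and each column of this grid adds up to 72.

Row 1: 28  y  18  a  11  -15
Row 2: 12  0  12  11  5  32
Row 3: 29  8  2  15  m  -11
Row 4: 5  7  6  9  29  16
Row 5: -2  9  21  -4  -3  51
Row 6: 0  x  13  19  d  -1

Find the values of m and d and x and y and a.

m = 29, d = 1, x = 40, y = 8, a = 22

Row 3: 29 + 8 + 2 + 15 − 11 = 43, so its missing entry is 72 − 43 = 29.
Column 5: 11 + 5 + 29 + 29 − 3 = 71, so its missing entry is 72 − 71 = 1.
Column 4: 11 + 15 + 9 − 4 + 19 = 50, so its missing entry is 72 − 50 = 22.
Row 1: 28 + 18 + 22 + 11 − 15 = 64, so its missing entry is 72 − 64 = 8.
Row 6: 0 + 13 + 19 + 1 − 1 = 32, so its missing entry is 72 − 32 = 40.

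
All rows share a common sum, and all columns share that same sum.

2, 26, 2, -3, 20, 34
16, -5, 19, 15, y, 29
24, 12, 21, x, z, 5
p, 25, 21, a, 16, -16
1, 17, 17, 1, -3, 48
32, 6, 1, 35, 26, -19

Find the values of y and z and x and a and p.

Rows 1 and 5 both sum to 81, so that's the common total.
Row 2 has 16 − 5 + 19 + 15 + 29 = 74; the blank must be 81 − 74 = 7.
Column 5 has 20 + 7 + 16 − 3 + 26 = 66; the blank must be 81 − 66 = 15.
Column 1 has 2 + 16 + 24 + 1 + 32 = 75; the blank must be 81 − 75 = 6.
Row 3 has 24 + 12 + 21 + 15 + 5 = 77; the blank must be 81 − 77 = 4.
Row 4 has 6 + 25 + 21 + 16 − 16 = 52; the blank must be 81 − 52 = 29.

y = 7, z = 15, x = 4, a = 29, p = 6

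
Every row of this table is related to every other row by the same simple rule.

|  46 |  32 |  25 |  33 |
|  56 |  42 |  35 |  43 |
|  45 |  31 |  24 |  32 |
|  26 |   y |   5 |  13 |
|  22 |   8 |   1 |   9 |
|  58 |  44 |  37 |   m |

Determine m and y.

m = 45, y = 12

The difference between any two rows is the same in every column — this is an addition table with the headers hidden.
Row 6 minus row 1 is 37 − 25 = 12, so its entry in column 4 is 33 + 12 = 45.
Row 4 minus row 1 is 5 − 25 = -20, so its entry in column 2 is 32 + (-20) = 12.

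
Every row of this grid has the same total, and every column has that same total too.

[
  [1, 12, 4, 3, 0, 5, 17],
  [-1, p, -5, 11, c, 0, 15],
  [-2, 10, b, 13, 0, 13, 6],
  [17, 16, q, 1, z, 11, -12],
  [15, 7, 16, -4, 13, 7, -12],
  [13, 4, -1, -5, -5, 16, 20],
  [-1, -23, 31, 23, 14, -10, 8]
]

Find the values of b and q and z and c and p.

Rows 1 and 5 both sum to 42, so that's the common total.
Column 2: 12 + 10 + 16 + 7 + 4 − 23 = 26, so its missing entry is 42 − 26 = 16.
Row 2: -1 + 16 − 5 + 11 + 0 + 15 = 36, so its missing entry is 42 − 36 = 6.
Column 5: 0 + 6 + 0 + 13 − 5 + 14 = 28, so its missing entry is 42 − 28 = 14.
Row 3: -2 + 10 + 13 + 0 + 13 + 6 = 40, so its missing entry is 42 − 40 = 2.
Row 4: 17 + 16 + 1 + 14 + 11 − 12 = 47, so its missing entry is 42 − 47 = -5.

b = 2, q = -5, z = 14, c = 6, p = 16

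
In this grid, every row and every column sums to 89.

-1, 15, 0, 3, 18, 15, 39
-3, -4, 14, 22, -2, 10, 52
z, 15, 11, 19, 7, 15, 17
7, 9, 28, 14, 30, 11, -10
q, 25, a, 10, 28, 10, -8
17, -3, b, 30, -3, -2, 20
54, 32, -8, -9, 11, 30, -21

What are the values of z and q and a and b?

Row 3 has 15 + 11 + 19 + 7 + 15 + 17 = 84; the blank must be 89 − 84 = 5.
Column 1 has -1 − 3 + 5 + 7 + 17 + 54 = 79; the blank must be 89 − 79 = 10.
Row 5 has 10 + 25 + 10 + 28 + 10 − 8 = 75; the blank must be 89 − 75 = 14.
Row 6 has 17 − 3 + 30 − 3 − 2 + 20 = 59; the blank must be 89 − 59 = 30.

z = 5, q = 10, a = 14, b = 30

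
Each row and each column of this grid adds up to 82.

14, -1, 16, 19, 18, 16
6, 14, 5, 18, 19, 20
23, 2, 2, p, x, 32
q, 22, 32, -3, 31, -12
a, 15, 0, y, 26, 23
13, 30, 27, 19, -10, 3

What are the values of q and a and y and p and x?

q = 12, a = 14, y = 4, p = 25, x = -2

The known cells in column 5 total 84, leaving 82 − 84 = -2 for the blank.
The known cells in row 4 total 70, leaving 82 − 70 = 12 for the blank.
The known cells in column 1 total 68, leaving 82 − 68 = 14 for the blank.
The known cells in row 5 total 78, leaving 82 − 78 = 4 for the blank.
The known cells in row 3 total 57, leaving 82 − 57 = 25 for the blank.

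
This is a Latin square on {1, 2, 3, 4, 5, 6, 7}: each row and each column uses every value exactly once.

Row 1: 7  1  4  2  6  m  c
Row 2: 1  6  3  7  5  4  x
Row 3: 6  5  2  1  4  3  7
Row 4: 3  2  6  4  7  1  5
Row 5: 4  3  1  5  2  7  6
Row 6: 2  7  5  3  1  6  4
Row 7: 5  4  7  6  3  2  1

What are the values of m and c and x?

At (row 2, col 7): row 2 already has {1, 3, 4, 5, 6, 7}, so the value is 2.
At (row 1, col 6): column 6 already has {1, 2, 3, 4, 6, 7}, so the value is 5.
Cell (1,7): row 1 already has {1, 2, 4, 5, 6, 7} → 3.

m = 5, c = 3, x = 2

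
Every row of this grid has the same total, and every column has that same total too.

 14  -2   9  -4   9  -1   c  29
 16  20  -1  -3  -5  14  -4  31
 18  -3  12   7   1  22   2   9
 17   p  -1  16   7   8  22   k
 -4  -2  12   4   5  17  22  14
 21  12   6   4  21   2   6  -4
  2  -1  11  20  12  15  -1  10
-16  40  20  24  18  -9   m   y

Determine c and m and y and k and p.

Rows 2 and 3 both sum to 68, so that's the common total.
Column 2: -2 + 20 − 3 − 2 + 12 − 1 + 40 = 64, so its missing entry is 68 − 64 = 4.
Row 4: 17 + 4 − 1 + 16 + 7 + 8 + 22 = 73, so its missing entry is 68 − 73 = -5.
Column 8: 29 + 31 + 9 − 5 + 14 − 4 + 10 = 84, so its missing entry is 68 − 84 = -16.
Row 1: 14 − 2 + 9 − 4 + 9 − 1 + 29 = 54, so its missing entry is 68 − 54 = 14.
Row 8: -16 + 40 + 20 + 24 + 18 − 9 − 16 = 61, so its missing entry is 68 − 61 = 7.

c = 14, m = 7, y = -16, k = -5, p = 4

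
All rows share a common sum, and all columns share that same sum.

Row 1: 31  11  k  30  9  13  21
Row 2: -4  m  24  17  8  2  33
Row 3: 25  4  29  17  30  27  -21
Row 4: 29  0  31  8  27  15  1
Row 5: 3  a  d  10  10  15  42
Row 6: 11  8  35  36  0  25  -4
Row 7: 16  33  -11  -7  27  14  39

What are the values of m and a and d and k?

m = 31, a = 24, d = 7, k = -4

Rows 3 and 4 both sum to 111, so that's the common total.
The known cells in row 2 total 80, leaving 111 − 80 = 31 for the blank.
The known cells in column 2 total 87, leaving 111 − 87 = 24 for the blank.
The known cells in row 5 total 104, leaving 111 − 104 = 7 for the blank.
The known cells in row 1 total 115, leaving 111 − 115 = -4 for the blank.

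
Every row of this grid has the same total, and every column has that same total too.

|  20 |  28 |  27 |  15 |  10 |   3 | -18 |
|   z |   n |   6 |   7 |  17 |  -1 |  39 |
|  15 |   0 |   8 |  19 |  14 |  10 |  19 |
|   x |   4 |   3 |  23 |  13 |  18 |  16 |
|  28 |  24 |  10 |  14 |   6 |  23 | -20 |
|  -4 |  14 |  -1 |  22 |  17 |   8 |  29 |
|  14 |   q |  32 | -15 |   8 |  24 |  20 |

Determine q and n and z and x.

Rows 1 and 3 both sum to 85, so that's the common total.
Row 7 has 14 + 32 − 15 + 8 + 24 + 20 = 83; the blank must be 85 − 83 = 2.
Column 2 has 28 + 0 + 4 + 24 + 14 + 2 = 72; the blank must be 85 − 72 = 13.
Row 2 has 13 + 6 + 7 + 17 − 1 + 39 = 81; the blank must be 85 − 81 = 4.
Row 4 has 4 + 3 + 23 + 13 + 18 + 16 = 77; the blank must be 85 − 77 = 8.

q = 2, n = 13, z = 4, x = 8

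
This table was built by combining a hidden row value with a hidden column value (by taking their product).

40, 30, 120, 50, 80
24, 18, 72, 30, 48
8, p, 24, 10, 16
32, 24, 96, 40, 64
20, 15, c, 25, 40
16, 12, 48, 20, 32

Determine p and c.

p = 6, c = 60

Each row is a constant multiple of every other row — this is a multiplication table with the headers hidden.
Row 3 is 10/50 = 1/5 times row 1, so its entry in column 2 is 30 × 1/5 = 6.
Row 5 is 25/50 = 1/2 times row 1, so its entry in column 3 is 120 × 1/2 = 60.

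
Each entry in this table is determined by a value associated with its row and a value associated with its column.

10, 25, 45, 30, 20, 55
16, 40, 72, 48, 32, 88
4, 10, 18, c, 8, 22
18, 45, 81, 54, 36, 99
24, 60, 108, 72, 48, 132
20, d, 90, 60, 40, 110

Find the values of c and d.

c = 12, d = 50

Each row is a constant multiple of every other row — this is a multiplication table with the headers hidden.
Row 3 is 8/20 = 2/5 times row 1, so its entry in column 4 is 30 × 2/5 = 12.
Row 6 is 40/20 = 2/1 times row 1, so its entry in column 2 is 25 × 2/1 = 50.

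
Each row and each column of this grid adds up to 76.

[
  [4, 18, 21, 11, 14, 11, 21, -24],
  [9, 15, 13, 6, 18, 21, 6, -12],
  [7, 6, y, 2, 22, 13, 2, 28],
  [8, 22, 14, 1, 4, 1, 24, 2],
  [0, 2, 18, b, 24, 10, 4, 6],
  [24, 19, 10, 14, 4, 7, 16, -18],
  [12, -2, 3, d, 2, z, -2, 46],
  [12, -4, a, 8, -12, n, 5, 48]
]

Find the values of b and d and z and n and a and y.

Row 5: 0 + 2 + 18 + 24 + 10 + 4 + 6 = 64, so its missing entry is 76 − 64 = 12.
Row 3: 7 + 6 + 2 + 22 + 13 + 2 + 28 = 80, so its missing entry is 76 − 80 = -4.
Column 3: 21 + 13 − 4 + 14 + 18 + 10 + 3 = 75, so its missing entry is 76 − 75 = 1.
Row 8: 12 − 4 + 1 + 8 − 12 + 5 + 48 = 58, so its missing entry is 76 − 58 = 18.
Column 6: 11 + 21 + 13 + 1 + 10 + 7 + 18 = 81, so its missing entry is 76 − 81 = -5.
Row 7: 12 − 2 + 3 + 2 − 5 − 2 + 46 = 54, so its missing entry is 76 − 54 = 22.

b = 12, d = 22, z = -5, n = 18, a = 1, y = -4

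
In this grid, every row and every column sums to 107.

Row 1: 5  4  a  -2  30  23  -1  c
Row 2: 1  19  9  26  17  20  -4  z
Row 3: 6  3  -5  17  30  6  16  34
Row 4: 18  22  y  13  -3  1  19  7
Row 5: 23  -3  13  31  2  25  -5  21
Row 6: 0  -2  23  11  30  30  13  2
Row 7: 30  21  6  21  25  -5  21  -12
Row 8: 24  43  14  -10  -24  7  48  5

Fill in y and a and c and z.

y = 30, a = 17, c = 31, z = 19

Row 4 has 18 + 22 + 13 − 3 + 1 + 19 + 7 = 77; the blank must be 107 − 77 = 30.
Row 2 has 1 + 19 + 9 + 26 + 17 + 20 − 4 = 88; the blank must be 107 − 88 = 19.
Column 8 has 19 + 34 + 7 + 21 + 2 − 12 + 5 = 76; the blank must be 107 − 76 = 31.
Row 1 has 5 + 4 − 2 + 30 + 23 − 1 + 31 = 90; the blank must be 107 − 90 = 17.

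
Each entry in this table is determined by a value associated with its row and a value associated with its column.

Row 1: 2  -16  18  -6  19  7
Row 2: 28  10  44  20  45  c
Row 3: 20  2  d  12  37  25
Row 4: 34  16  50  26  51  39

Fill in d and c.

d = 36, c = 33

The difference between any two rows is the same in every column — this is an addition table with the headers hidden.
Row 3 minus row 1 is 2 − (-16) = 18, so its entry in column 3 is 18 + 18 = 36.
Row 2 minus row 1 is 10 − (-16) = 26, so its entry in column 6 is 7 + 26 = 33.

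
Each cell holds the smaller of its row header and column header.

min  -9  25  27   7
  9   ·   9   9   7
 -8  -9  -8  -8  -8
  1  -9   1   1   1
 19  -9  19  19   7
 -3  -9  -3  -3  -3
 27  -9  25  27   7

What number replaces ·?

-9

min(9, -9) = -9.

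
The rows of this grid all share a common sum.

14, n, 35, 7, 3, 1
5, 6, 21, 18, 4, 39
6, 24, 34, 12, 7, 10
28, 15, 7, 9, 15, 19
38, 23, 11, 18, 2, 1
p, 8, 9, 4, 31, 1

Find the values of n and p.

Row 2 sums to 93 and so does row 5; that's the common total.
In row 1 the known cells total 60, leaving 93 − 60 = 33.
In row 6 the known cells total 53, leaving 93 − 53 = 40.

n = 33, p = 40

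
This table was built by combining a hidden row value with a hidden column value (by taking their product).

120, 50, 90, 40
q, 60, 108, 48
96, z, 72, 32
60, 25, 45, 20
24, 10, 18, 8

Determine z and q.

Each row is a constant multiple of every other row — this is a multiplication table with the headers hidden.
Row 3 is 32/40 = 4/5 times row 1, so its entry in column 2 is 50 × 4/5 = 40.
Row 2 is 48/40 = 6/5 times row 1, so its entry in column 1 is 120 × 6/5 = 144.

z = 40, q = 144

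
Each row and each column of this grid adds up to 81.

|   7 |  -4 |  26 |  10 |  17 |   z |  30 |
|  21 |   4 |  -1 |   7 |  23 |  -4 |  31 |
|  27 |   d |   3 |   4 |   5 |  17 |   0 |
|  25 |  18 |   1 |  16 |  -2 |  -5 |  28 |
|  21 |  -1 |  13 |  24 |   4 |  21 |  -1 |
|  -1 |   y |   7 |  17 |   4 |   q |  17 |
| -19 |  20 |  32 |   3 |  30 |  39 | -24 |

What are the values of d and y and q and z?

Row 3 has 27 + 3 + 4 + 5 + 17 + 0 = 56; the blank must be 81 − 56 = 25.
Column 2 has -4 + 4 + 25 + 18 − 1 + 20 = 62; the blank must be 81 − 62 = 19.
Row 6 has -1 + 19 + 7 + 17 + 4 + 17 = 63; the blank must be 81 − 63 = 18.
Row 1 has 7 − 4 + 26 + 10 + 17 + 30 = 86; the blank must be 81 − 86 = -5.

d = 25, y = 19, q = 18, z = -5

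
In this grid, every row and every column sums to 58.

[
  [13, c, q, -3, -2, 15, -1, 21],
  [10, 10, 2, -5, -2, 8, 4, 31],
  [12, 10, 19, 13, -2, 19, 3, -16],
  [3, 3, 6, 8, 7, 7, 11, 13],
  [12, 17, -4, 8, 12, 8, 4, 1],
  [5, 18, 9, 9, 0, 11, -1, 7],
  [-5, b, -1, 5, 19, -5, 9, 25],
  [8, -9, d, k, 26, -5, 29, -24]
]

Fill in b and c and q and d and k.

b = 11, c = -2, q = 17, d = 10, k = 23

Row 7: -5 − 1 + 5 + 19 − 5 + 9 + 25 = 47, so its missing entry is 58 − 47 = 11.
Column 2: 10 + 10 + 3 + 17 + 18 + 11 − 9 = 60, so its missing entry is 58 − 60 = -2.
Column 4: -3 − 5 + 13 + 8 + 8 + 9 + 5 = 35, so its missing entry is 58 − 35 = 23.
Row 1: 13 − 2 − 3 − 2 + 15 − 1 + 21 = 41, so its missing entry is 58 − 41 = 17.
Row 8: 8 − 9 + 23 + 26 − 5 + 29 − 24 = 48, so its missing entry is 58 − 48 = 10.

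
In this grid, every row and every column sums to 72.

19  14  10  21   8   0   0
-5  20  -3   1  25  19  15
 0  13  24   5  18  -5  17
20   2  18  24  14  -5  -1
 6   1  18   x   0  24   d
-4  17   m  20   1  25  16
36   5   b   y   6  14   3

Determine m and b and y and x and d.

Column 7 has 0 + 15 + 17 − 1 + 16 + 3 = 50; the blank must be 72 − 50 = 22.
Row 5 has 6 + 1 + 18 + 0 + 24 + 22 = 71; the blank must be 72 − 71 = 1.
Column 4 has 21 + 1 + 5 + 24 + 1 + 20 = 72; the blank must be 72 − 72 = 0.
Row 7 has 36 + 5 + 0 + 6 + 14 + 3 = 64; the blank must be 72 − 64 = 8.
Row 6 has -4 + 17 + 20 + 1 + 25 + 16 = 75; the blank must be 72 − 75 = -3.

m = -3, b = 8, y = 0, x = 1, d = 22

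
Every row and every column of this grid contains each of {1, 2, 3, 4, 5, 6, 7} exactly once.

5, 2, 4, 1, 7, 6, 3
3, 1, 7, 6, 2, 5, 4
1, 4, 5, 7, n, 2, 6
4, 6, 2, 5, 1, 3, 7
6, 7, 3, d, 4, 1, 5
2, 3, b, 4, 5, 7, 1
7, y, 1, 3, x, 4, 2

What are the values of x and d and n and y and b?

x = 6, d = 2, n = 3, y = 5, b = 6

Cell (3,5): row 3 already has {1, 2, 4, 5, 6, 7} → 3.
For row 5, column 4: row 5 already has {1, 3, 4, 5, 6, 7}; that leaves 2.
For row 7, column 2: column 2 already has {1, 2, 3, 4, 6, 7}; that leaves 5.
Cell (7,5): row 7 already has {1, 2, 3, 4, 5, 7} → 6.
For row 6, column 3: row 6 already has {1, 2, 3, 4, 5, 7}; that leaves 6.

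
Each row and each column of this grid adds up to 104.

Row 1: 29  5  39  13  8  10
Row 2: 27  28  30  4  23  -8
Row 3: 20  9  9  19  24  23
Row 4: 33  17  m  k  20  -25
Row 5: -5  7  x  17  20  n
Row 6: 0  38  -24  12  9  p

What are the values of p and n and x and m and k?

Row 6: 0 + 38 − 24 + 12 + 9 = 35, so its missing entry is 104 − 35 = 69.
Column 6: 10 − 8 + 23 − 25 + 69 = 69, so its missing entry is 104 − 69 = 35.
Row 5: -5 + 7 + 17 + 20 + 35 = 74, so its missing entry is 104 − 74 = 30.
Column 4: 13 + 4 + 19 + 17 + 12 = 65, so its missing entry is 104 − 65 = 39.
Row 4: 33 + 17 + 39 + 20 − 25 = 84, so its missing entry is 104 − 84 = 20.

p = 69, n = 35, x = 30, m = 20, k = 39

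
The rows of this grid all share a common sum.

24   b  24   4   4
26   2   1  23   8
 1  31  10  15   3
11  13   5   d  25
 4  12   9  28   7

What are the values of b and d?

The complete rows each total 60.
Row 1 is missing 60 − 56 = 4 (since 24 + 24 + 4 + 4 = 56).
Row 4 is missing 60 − 54 = 6 (since 11 + 13 + 5 + 25 = 54).

b = 4, d = 6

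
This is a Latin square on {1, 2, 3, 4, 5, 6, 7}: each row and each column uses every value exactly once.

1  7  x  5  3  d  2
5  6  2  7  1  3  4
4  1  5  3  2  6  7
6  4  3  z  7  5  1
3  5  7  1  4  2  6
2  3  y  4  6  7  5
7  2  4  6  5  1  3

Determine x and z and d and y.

At (row 4, col 4): row 4 already has {1, 3, 4, 5, 6, 7}, so the value is 2.
For row 1, column 6: column 6 already has {1, 2, 3, 5, 6, 7}; that leaves 4.
At (row 1, col 3): row 1 already has {1, 2, 3, 4, 5, 7}, so the value is 6.
At (row 6, col 3): row 6 already has {2, 3, 4, 5, 6, 7}, so the value is 1.

x = 6, z = 2, d = 4, y = 1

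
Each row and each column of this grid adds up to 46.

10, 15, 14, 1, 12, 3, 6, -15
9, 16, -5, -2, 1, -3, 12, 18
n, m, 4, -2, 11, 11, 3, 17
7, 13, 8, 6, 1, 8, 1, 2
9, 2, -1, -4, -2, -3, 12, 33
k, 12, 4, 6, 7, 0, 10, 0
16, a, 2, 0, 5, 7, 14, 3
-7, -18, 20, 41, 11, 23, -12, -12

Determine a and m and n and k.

Row 7: 16 + 2 + 0 + 5 + 7 + 14 + 3 = 47, so its missing entry is 46 − 47 = -1.
Row 6: 12 + 4 + 6 + 7 + 0 + 10 + 0 = 39, so its missing entry is 46 − 39 = 7.
Column 1: 10 + 9 + 7 + 9 + 7 + 16 − 7 = 51, so its missing entry is 46 − 51 = -5.
Row 3: -5 + 4 − 2 + 11 + 11 + 3 + 17 = 39, so its missing entry is 46 − 39 = 7.

a = -1, m = 7, n = -5, k = 7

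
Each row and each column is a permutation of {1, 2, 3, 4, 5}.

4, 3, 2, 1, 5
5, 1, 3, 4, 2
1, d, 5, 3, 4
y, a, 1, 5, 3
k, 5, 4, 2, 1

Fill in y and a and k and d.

At (row 5, col 1): row 5 already has {1, 2, 4, 5}, so the value is 3.
At (row 3, col 2): row 3 already has {1, 3, 4, 5}, so the value is 2.
For row 4, column 2: column 2 already has {1, 2, 3, 5}; that leaves 4.
At (row 4, col 1): row 4 already has {1, 3, 4, 5}, so the value is 2.

y = 2, a = 4, k = 3, d = 2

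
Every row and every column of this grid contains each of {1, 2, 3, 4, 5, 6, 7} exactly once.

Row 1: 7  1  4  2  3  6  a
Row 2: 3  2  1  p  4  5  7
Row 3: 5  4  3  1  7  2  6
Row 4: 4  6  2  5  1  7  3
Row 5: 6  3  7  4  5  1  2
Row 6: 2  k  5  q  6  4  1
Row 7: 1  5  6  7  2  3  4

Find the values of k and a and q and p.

Cell (2,4): row 2 already has {1, 2, 3, 4, 5, 7} → 6.
Cell (6,4): column 4 already has {1, 2, 4, 5, 6, 7} → 3.
Cell (6,2): row 6 already has {1, 2, 3, 4, 5, 6} → 7.
For row 1, column 7: row 1 already has {1, 2, 3, 4, 6, 7}; that leaves 5.

k = 7, a = 5, q = 3, p = 6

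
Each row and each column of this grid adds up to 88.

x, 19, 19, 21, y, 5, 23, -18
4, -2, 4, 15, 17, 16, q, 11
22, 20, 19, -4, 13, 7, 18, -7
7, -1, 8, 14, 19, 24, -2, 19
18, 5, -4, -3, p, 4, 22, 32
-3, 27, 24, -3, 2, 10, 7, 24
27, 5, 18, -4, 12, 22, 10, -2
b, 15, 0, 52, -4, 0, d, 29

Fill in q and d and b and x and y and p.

q = 23, d = -13, b = 9, x = 4, y = 15, p = 14

The known cells in row 5 total 74, leaving 88 − 74 = 14 for the blank.
The known cells in column 5 total 73, leaving 88 − 73 = 15 for the blank.
The known cells in row 1 total 84, leaving 88 − 84 = 4 for the blank.
The known cells in column 1 total 79, leaving 88 − 79 = 9 for the blank.
The known cells in row 8 total 101, leaving 88 − 101 = -13 for the blank.
The known cells in row 2 total 65, leaving 88 − 65 = 23 for the blank.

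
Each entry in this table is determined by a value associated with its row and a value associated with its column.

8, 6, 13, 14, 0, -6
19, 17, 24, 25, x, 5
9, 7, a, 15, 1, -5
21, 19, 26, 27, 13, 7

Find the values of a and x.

a = 14, x = 11

The difference between any two rows is the same in every column — this is an addition table with the headers hidden.
Row 3 minus row 1 is 9 − 8 = 1, so its entry in column 3 is 13 + 1 = 14.
Row 2 minus row 1 is 19 − 8 = 11, so its entry in column 5 is 0 + 11 = 11.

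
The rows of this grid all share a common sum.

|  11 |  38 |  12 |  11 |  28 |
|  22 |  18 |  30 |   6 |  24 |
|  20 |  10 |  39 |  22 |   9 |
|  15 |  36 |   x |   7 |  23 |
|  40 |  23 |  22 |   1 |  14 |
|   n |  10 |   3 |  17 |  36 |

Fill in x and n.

Row 2 sums to 100 and so does row 5; that's the common total.
In row 4 the known cells total 81, leaving 100 − 81 = 19.
In row 6 the known cells total 66, leaving 100 − 66 = 34.

x = 19, n = 34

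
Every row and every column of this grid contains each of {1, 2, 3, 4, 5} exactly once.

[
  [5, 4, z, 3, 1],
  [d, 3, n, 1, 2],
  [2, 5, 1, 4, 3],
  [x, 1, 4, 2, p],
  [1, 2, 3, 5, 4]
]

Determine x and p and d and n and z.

x = 3, p = 5, d = 4, n = 5, z = 2

Cell (4,5): column 5 already has {1, 2, 3, 4} → 5.
Cell (4,1): row 4 already has {1, 2, 4, 5} → 3.
For row 1, column 3: row 1 already has {1, 3, 4, 5}; that leaves 2.
Cell (2,3): column 3 already has {1, 2, 3, 4} → 5.
Cell (2,1): row 2 already has {1, 2, 3, 5} → 4.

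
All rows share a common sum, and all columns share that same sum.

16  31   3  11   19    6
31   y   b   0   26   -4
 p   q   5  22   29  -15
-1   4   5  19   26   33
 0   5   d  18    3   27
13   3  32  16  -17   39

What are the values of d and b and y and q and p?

Rows 1 and 4 both sum to 86, so that's the common total.
Column 1: 16 + 31 − 1 + 0 + 13 = 59, so its missing entry is 86 − 59 = 27.
Row 3: 27 + 5 + 22 + 29 − 15 = 68, so its missing entry is 86 − 68 = 18.
Column 2: 31 + 18 + 4 + 5 + 3 = 61, so its missing entry is 86 − 61 = 25.
Row 2: 31 + 25 + 0 + 26 − 4 = 78, so its missing entry is 86 − 78 = 8.
Row 5: 0 + 5 + 18 + 3 + 27 = 53, so its missing entry is 86 − 53 = 33.

d = 33, b = 8, y = 25, q = 18, p = 27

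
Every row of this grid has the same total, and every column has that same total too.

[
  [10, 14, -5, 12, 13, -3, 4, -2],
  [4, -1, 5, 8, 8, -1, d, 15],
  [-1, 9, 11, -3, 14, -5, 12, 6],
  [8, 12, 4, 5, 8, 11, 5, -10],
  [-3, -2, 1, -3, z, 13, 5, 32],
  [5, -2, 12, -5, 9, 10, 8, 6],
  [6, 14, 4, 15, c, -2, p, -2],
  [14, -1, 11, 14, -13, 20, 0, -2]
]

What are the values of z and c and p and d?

Rows 1 and 3 both sum to 43, so that's the common total.
The known cells in row 5 total 43, leaving 43 − 43 = 0 for the blank.
The known cells in row 2 total 38, leaving 43 − 38 = 5 for the blank.
The known cells in column 7 total 39, leaving 43 − 39 = 4 for the blank.
The known cells in row 7 total 39, leaving 43 − 39 = 4 for the blank.

z = 0, c = 4, p = 4, d = 5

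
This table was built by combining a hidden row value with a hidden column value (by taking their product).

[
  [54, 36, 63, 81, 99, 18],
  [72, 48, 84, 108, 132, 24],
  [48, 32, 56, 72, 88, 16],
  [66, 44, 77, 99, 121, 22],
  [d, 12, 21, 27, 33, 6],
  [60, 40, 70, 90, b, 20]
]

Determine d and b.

d = 18, b = 110

Each row is a constant multiple of every other row — this is a multiplication table with the headers hidden.
Row 5 is 27/81 = 1/3 times row 1, so its entry in column 1 is 54 × 1/3 = 18.
Row 6 is 90/81 = 10/9 times row 1, so its entry in column 5 is 99 × 10/9 = 110.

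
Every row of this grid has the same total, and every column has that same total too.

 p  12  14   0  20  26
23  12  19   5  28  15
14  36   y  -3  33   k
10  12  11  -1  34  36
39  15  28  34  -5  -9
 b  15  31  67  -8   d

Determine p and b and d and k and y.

Rows 2 and 4 both sum to 102, so that's the common total.
Row 1 has 12 + 14 + 0 + 20 + 26 = 72; the blank must be 102 − 72 = 30.
Column 1 has 30 + 23 + 14 + 10 + 39 = 116; the blank must be 102 − 116 = -14.
Row 6 has -14 + 15 + 31 + 67 − 8 = 91; the blank must be 102 − 91 = 11.
Column 3 has 14 + 19 + 11 + 28 + 31 = 103; the blank must be 102 − 103 = -1.
Row 3 has 14 + 36 − 1 − 3 + 33 = 79; the blank must be 102 − 79 = 23.

p = 30, b = -14, d = 11, k = 23, y = -1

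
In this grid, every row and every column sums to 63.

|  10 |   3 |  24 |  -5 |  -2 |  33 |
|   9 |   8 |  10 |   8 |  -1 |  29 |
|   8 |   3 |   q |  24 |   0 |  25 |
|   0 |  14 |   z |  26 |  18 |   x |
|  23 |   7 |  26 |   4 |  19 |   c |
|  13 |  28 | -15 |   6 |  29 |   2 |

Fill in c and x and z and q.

c = -16, x = -10, z = 15, q = 3

Row 5: 23 + 7 + 26 + 4 + 19 = 79, so its missing entry is 63 − 79 = -16.
Column 6: 33 + 29 + 25 − 16 + 2 = 73, so its missing entry is 63 − 73 = -10.
Row 4: 0 + 14 + 26 + 18 − 10 = 48, so its missing entry is 63 − 48 = 15.
Row 3: 8 + 3 + 24 + 0 + 25 = 60, so its missing entry is 63 − 60 = 3.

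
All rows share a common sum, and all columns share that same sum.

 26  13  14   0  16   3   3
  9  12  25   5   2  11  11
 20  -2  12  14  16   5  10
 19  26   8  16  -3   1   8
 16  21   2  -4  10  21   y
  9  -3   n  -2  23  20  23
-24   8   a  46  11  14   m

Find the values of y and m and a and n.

Rows 1 and 2 both sum to 75, so that's the common total.
Row 5: 16 + 21 + 2 − 4 + 10 + 21 = 66, so its missing entry is 75 − 66 = 9.
Column 7: 3 + 11 + 10 + 8 + 9 + 23 = 64, so its missing entry is 75 − 64 = 11.
Row 7: -24 + 8 + 46 + 11 + 14 + 11 = 66, so its missing entry is 75 − 66 = 9.
Row 6: 9 − 3 − 2 + 23 + 20 + 23 = 70, so its missing entry is 75 − 70 = 5.

y = 9, m = 11, a = 9, n = 5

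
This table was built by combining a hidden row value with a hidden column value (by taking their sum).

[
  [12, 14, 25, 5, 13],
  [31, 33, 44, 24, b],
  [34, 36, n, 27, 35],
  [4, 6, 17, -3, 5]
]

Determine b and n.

The difference between any two rows is the same in every column — this is an addition table with the headers hidden.
Row 2 minus row 1 is 33 − 14 = 19, so its entry in column 5 is 13 + 19 = 32.
Row 3 minus row 1 is 36 − 14 = 22, so its entry in column 3 is 25 + 22 = 47.

b = 32, n = 47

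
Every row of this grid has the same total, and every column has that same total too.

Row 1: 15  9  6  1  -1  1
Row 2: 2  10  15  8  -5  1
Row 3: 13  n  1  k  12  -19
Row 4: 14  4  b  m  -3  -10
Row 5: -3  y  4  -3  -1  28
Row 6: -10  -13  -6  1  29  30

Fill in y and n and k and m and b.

Rows 1 and 2 both sum to 31, so that's the common total.
The known cells in column 3 total 20, leaving 31 − 20 = 11 for the blank.
The known cells in row 4 total 16, leaving 31 − 16 = 15 for the blank.
The known cells in column 4 total 22, leaving 31 − 22 = 9 for the blank.
The known cells in row 3 total 16, leaving 31 − 16 = 15 for the blank.
The known cells in row 5 total 25, leaving 31 − 25 = 6 for the blank.

y = 6, n = 15, k = 9, m = 15, b = 11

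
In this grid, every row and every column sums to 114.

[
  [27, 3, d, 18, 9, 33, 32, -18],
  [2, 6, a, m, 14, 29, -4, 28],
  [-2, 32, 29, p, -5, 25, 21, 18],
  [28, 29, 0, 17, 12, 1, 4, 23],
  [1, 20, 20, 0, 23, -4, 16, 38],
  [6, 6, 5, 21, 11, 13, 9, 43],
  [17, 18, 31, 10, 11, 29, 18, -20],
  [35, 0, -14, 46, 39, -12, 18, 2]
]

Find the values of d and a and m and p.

d = 10, a = 33, m = 6, p = -4

Row 3 has -2 + 32 + 29 − 5 + 25 + 21 + 18 = 118; the blank must be 114 − 118 = -4.
Row 1 has 27 + 3 + 18 + 9 + 33 + 32 − 18 = 104; the blank must be 114 − 104 = 10.
Column 3 has 10 + 29 + 0 + 20 + 5 + 31 − 14 = 81; the blank must be 114 − 81 = 33.
Row 2 has 2 + 6 + 33 + 14 + 29 − 4 + 28 = 108; the blank must be 114 − 108 = 6.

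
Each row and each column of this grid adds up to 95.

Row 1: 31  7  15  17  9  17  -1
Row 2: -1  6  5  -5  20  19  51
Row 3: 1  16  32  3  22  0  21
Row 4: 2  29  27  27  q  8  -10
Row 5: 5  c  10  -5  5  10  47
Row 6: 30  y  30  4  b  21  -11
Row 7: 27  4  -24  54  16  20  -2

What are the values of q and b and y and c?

q = 12, b = 11, y = 10, c = 23

The known cells in row 5 total 72, leaving 95 − 72 = 23 for the blank.
The known cells in column 2 total 85, leaving 95 − 85 = 10 for the blank.
The known cells in row 6 total 84, leaving 95 − 84 = 11 for the blank.
The known cells in row 4 total 83, leaving 95 − 83 = 12 for the blank.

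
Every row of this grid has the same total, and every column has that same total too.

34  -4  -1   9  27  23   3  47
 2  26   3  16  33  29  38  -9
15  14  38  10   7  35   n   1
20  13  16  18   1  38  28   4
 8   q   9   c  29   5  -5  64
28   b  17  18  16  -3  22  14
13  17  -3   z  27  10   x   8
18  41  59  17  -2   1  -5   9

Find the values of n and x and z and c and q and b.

n = 18, x = 39, z = 27, c = 23, q = 5, b = 26

Rows 1 and 2 both sum to 138, so that's the common total.
The known cells in row 6 total 112, leaving 138 − 112 = 26 for the blank.
The known cells in row 3 total 120, leaving 138 − 120 = 18 for the blank.
The known cells in column 7 total 99, leaving 138 − 99 = 39 for the blank.
The known cells in row 7 total 111, leaving 138 − 111 = 27 for the blank.
The known cells in column 4 total 115, leaving 138 − 115 = 23 for the blank.
The known cells in row 5 total 133, leaving 138 − 133 = 5 for the blank.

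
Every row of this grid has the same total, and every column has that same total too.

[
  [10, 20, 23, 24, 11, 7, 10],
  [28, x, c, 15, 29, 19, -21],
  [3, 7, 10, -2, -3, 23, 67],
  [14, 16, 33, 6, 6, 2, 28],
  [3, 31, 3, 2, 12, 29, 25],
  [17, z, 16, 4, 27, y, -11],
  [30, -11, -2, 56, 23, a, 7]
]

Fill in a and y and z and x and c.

a = 2, y = 23, z = 29, x = 13, c = 22

Rows 1 and 3 both sum to 105, so that's the common total.
Column 3 has 23 + 10 + 33 + 3 + 16 − 2 = 83; the blank must be 105 − 83 = 22.
Row 7 has 30 − 11 − 2 + 56 + 23 + 7 = 103; the blank must be 105 − 103 = 2.
Column 6 has 7 + 19 + 23 + 2 + 29 + 2 = 82; the blank must be 105 − 82 = 23.
Row 2 has 28 + 22 + 15 + 29 + 19 − 21 = 92; the blank must be 105 − 92 = 13.
Row 6 has 17 + 16 + 4 + 27 + 23 − 11 = 76; the blank must be 105 − 76 = 29.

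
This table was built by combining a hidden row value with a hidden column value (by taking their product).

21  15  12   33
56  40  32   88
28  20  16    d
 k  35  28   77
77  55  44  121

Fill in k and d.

k = 49, d = 44

Each row is a constant multiple of every other row — this is a multiplication table with the headers hidden.
Row 4 is 35/15 = 7/3 times row 1, so its entry in column 1 is 21 × 7/3 = 49.
Row 3 is 20/15 = 4/3 times row 1, so its entry in column 4 is 33 × 4/3 = 44.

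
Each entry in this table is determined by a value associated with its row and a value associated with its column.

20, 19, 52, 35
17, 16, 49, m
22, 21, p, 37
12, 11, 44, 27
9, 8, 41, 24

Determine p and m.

The difference between any two rows is the same in every column — this is an addition table with the headers hidden.
Row 3 minus row 1 is 22 − 20 = 2, so its entry in column 3 is 52 + 2 = 54.
Row 2 minus row 1 is 17 − 20 = -3, so its entry in column 4 is 35 + (-3) = 32.

p = 54, m = 32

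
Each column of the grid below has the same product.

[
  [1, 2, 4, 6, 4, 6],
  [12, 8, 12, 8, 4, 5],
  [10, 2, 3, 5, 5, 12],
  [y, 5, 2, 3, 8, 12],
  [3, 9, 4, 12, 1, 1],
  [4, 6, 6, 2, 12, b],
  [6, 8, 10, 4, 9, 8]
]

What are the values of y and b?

y = 8, b = 2

Columns 2 and 5 each multiply to 69120, so every column has product 69120.
Column 1: 1×12×10×3×4×6 = 8640, so the missing entry is 69120 ÷ 8640 = 8.
Column 6: 6×5×12×12×1×8 = 34560, so the missing entry is 69120 ÷ 34560 = 2.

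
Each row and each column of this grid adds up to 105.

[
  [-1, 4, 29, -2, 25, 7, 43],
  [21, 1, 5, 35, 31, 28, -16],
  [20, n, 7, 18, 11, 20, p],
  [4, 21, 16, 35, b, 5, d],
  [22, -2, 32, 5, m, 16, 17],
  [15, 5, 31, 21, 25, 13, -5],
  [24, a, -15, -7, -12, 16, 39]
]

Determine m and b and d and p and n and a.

The known cells in row 5 total 90, leaving 105 − 90 = 15 for the blank.
The known cells in column 5 total 95, leaving 105 − 95 = 10 for the blank.
The known cells in row 7 total 45, leaving 105 − 45 = 60 for the blank.
The known cells in column 2 total 89, leaving 105 − 89 = 16 for the blank.
The known cells in row 3 total 92, leaving 105 − 92 = 13 for the blank.
The known cells in row 4 total 91, leaving 105 − 91 = 14 for the blank.

m = 15, b = 10, d = 14, p = 13, n = 16, a = 60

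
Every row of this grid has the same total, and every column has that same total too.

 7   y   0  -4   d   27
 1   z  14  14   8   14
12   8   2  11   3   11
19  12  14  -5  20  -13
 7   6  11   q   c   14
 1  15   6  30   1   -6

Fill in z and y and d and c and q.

Rows 3 and 4 both sum to 47, so that's the common total.
Column 4 has -4 + 14 + 11 − 5 + 30 = 46; the blank must be 47 − 46 = 1.
Row 5 has 7 + 6 + 11 + 1 + 14 = 39; the blank must be 47 − 39 = 8.
Column 5 has 8 + 3 + 20 + 8 + 1 = 40; the blank must be 47 − 40 = 7.
Row 1 has 7 + 0 − 4 + 7 + 27 = 37; the blank must be 47 − 37 = 10.
Row 2 has 1 + 14 + 14 + 8 + 14 = 51; the blank must be 47 − 51 = -4.

z = -4, y = 10, d = 7, c = 8, q = 1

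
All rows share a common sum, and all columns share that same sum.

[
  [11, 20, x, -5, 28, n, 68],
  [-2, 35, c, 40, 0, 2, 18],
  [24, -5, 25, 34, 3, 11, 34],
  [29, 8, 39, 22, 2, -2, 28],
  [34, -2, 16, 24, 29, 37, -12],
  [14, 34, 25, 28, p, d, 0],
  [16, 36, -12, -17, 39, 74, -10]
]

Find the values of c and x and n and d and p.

c = 33, x = 0, n = 4, d = 0, p = 25

Rows 3 and 4 both sum to 126, so that's the common total.
Row 2: -2 + 35 + 40 + 0 + 2 + 18 = 93, so its missing entry is 126 − 93 = 33.
Column 5: 28 + 0 + 3 + 2 + 29 + 39 = 101, so its missing entry is 126 − 101 = 25.
Row 6: 14 + 34 + 25 + 28 + 25 + 0 = 126, so its missing entry is 126 − 126 = 0.
Column 3: 33 + 25 + 39 + 16 + 25 − 12 = 126, so its missing entry is 126 − 126 = 0.
Row 1: 11 + 20 + 0 − 5 + 28 + 68 = 122, so its missing entry is 126 − 122 = 4.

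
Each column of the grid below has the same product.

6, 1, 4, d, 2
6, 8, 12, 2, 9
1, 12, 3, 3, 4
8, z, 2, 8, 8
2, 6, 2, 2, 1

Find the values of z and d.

z = 1, d = 6

Columns 3 and 5 each multiply to 576, so every column has product 576.
Column 2: 1×8×12×6 = 576, so the missing entry is 576 ÷ 576 = 1.
Column 4: 2×3×8×2 = 96, so the missing entry is 576 ÷ 96 = 6.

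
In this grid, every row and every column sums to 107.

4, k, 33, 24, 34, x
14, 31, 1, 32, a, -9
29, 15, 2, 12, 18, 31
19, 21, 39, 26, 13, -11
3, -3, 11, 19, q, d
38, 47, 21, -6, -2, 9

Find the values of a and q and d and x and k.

The known cells in column 2 total 111, leaving 107 − 111 = -4 for the blank.
The known cells in row 2 total 69, leaving 107 − 69 = 38 for the blank.
The known cells in column 5 total 101, leaving 107 − 101 = 6 for the blank.
The known cells in row 5 total 36, leaving 107 − 36 = 71 for the blank.
The known cells in row 1 total 91, leaving 107 − 91 = 16 for the blank.

a = 38, q = 6, d = 71, x = 16, k = -4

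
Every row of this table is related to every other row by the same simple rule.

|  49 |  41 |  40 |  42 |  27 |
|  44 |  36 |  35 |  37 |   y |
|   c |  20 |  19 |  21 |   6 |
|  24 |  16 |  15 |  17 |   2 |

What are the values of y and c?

The difference between any two rows is the same in every column — this is an addition table with the headers hidden.
Row 2 minus row 1 is 37 − 42 = -5, so its entry in column 5 is 27 + (-5) = 22.
Row 3 minus row 1 is 21 − 42 = -21, so its entry in column 1 is 49 + (-21) = 28.

y = 22, c = 28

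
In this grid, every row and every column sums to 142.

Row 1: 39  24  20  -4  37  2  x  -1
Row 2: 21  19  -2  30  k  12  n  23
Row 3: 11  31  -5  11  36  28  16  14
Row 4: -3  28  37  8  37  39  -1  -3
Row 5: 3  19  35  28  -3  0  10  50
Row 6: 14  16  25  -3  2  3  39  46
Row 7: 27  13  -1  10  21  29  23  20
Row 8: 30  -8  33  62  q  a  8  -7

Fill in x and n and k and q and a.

Row 1 has 39 + 24 + 20 − 4 + 37 + 2 − 1 = 117; the blank must be 142 − 117 = 25.
Column 7 has 25 + 16 − 1 + 10 + 39 + 23 + 8 = 120; the blank must be 142 − 120 = 22.
Row 2 has 21 + 19 − 2 + 30 + 12 + 22 + 23 = 125; the blank must be 142 − 125 = 17.
Column 5 has 37 + 17 + 36 + 37 − 3 + 2 + 21 = 147; the blank must be 142 − 147 = -5.
Row 8 has 30 − 8 + 33 + 62 − 5 + 8 − 7 = 113; the blank must be 142 − 113 = 29.

x = 25, n = 22, k = 17, q = -5, a = 29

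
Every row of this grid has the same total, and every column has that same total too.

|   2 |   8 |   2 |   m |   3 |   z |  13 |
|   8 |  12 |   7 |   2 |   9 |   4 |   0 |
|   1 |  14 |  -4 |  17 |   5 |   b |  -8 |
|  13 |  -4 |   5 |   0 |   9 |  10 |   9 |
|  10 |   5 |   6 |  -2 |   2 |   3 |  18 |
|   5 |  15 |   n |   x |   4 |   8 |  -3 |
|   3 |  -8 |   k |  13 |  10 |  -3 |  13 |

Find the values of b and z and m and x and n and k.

Rows 2 and 4 both sum to 42, so that's the common total.
Row 7 has 3 − 8 + 13 + 10 − 3 + 13 = 28; the blank must be 42 − 28 = 14.
Row 3 has 1 + 14 − 4 + 17 + 5 − 8 = 25; the blank must be 42 − 25 = 17.
Column 6 has 4 + 17 + 10 + 3 + 8 − 3 = 39; the blank must be 42 − 39 = 3.
Row 1 has 2 + 8 + 2 + 3 + 3 + 13 = 31; the blank must be 42 − 31 = 11.
Column 4 has 11 + 2 + 17 + 0 − 2 + 13 = 41; the blank must be 42 − 41 = 1.
Row 6 has 5 + 15 + 1 + 4 + 8 − 3 = 30; the blank must be 42 − 30 = 12.

b = 17, z = 3, m = 11, x = 1, n = 12, k = 14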